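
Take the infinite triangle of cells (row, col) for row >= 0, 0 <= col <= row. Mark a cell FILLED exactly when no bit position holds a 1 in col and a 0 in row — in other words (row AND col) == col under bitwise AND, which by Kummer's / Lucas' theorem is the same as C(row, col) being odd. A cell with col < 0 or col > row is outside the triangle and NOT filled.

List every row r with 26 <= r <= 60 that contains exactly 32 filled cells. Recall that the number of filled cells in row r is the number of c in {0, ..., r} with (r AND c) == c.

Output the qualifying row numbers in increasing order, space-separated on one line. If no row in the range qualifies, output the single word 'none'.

Answer: 31 47 55 59

Derivation:
Row r has 2^popcount(r) filled cells, so we need popcount(r) = log2(32) = 5.
Scan r = 26..60 and keep those with exactly 5 one-bits:
r=26=11010 popcount=3 -> skip
r=27=11011 popcount=4 -> skip
r=28=11100 popcount=3 -> skip
r=29=11101 popcount=4 -> skip
r=30=11110 popcount=4 -> skip
r=31=11111 popcount=5 -> KEEP
r=32=100000 popcount=1 -> skip
r=33=100001 popcount=2 -> skip
r=34=100010 popcount=2 -> skip
r=35=100011 popcount=3 -> skip
r=36=100100 popcount=2 -> skip
r=37=100101 popcount=3 -> skip
r=38=100110 popcount=3 -> skip
r=39=100111 popcount=4 -> skip
r=40=101000 popcount=2 -> skip
r=41=101001 popcount=3 -> skip
r=42=101010 popcount=3 -> skip
r=43=101011 popcount=4 -> skip
r=44=101100 popcount=3 -> skip
r=45=101101 popcount=4 -> skip
r=46=101110 popcount=4 -> skip
r=47=101111 popcount=5 -> KEEP
r=48=110000 popcount=2 -> skip
r=49=110001 popcount=3 -> skip
r=50=110010 popcount=3 -> skip
r=51=110011 popcount=4 -> skip
r=52=110100 popcount=3 -> skip
r=53=110101 popcount=4 -> skip
r=54=110110 popcount=4 -> skip
r=55=110111 popcount=5 -> KEEP
r=56=111000 popcount=3 -> skip
r=57=111001 popcount=4 -> skip
r=58=111010 popcount=4 -> skip
r=59=111011 popcount=5 -> KEEP
r=60=111100 popcount=4 -> skip
Kept rows: 31 47 55 59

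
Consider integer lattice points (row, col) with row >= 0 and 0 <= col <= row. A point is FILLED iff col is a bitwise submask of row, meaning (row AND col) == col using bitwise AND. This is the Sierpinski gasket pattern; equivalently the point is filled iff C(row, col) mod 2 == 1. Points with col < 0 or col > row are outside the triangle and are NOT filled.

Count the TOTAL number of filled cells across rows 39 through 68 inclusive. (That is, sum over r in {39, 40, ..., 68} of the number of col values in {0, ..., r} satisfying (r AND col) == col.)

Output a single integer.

Answer: 470

Derivation:
r39=100111 pc4: +16 =16
r40=101000 pc2: +4 =20
r41=101001 pc3: +8 =28
r42=101010 pc3: +8 =36
r43=101011 pc4: +16 =52
r44=101100 pc3: +8 =60
r45=101101 pc4: +16 =76
r46=101110 pc4: +16 =92
r47=101111 pc5: +32 =124
r48=110000 pc2: +4 =128
r49=110001 pc3: +8 =136
r50=110010 pc3: +8 =144
r51=110011 pc4: +16 =160
r52=110100 pc3: +8 =168
r53=110101 pc4: +16 =184
r54=110110 pc4: +16 =200
r55=110111 pc5: +32 =232
r56=111000 pc3: +8 =240
r57=111001 pc4: +16 =256
r58=111010 pc4: +16 =272
r59=111011 pc5: +32 =304
r60=111100 pc4: +16 =320
r61=111101 pc5: +32 =352
r62=111110 pc5: +32 =384
r63=111111 pc6: +64 =448
r64=1000000 pc1: +2 =450
r65=1000001 pc2: +4 =454
r66=1000010 pc2: +4 =458
r67=1000011 pc3: +8 =466
r68=1000100 pc2: +4 =470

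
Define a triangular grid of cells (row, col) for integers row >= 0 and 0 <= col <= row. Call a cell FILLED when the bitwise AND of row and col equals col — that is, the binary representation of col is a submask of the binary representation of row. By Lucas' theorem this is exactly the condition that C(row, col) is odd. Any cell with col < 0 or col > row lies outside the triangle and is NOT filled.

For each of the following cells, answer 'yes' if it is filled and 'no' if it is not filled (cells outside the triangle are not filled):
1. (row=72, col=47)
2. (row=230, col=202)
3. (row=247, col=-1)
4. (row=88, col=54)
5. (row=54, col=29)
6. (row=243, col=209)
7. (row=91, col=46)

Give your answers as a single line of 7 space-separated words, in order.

(72,47): row=0b1001000, col=0b101111, row AND col = 0b1000 = 8; 8 != 47 -> empty
(230,202): row=0b11100110, col=0b11001010, row AND col = 0b11000010 = 194; 194 != 202 -> empty
(247,-1): col outside [0, 247] -> not filled
(88,54): row=0b1011000, col=0b110110, row AND col = 0b10000 = 16; 16 != 54 -> empty
(54,29): row=0b110110, col=0b11101, row AND col = 0b10100 = 20; 20 != 29 -> empty
(243,209): row=0b11110011, col=0b11010001, row AND col = 0b11010001 = 209; 209 == 209 -> filled
(91,46): row=0b1011011, col=0b101110, row AND col = 0b1010 = 10; 10 != 46 -> empty

Answer: no no no no no yes no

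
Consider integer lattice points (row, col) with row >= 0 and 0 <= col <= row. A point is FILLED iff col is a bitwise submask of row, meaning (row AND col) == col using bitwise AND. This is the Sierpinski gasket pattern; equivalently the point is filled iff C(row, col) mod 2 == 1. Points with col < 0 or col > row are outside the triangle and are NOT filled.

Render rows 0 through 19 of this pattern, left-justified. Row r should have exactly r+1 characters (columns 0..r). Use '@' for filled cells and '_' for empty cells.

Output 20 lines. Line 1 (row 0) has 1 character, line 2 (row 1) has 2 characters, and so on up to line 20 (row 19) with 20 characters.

Answer: @
@@
@_@
@@@@
@___@
@@__@@
@_@_@_@
@@@@@@@@
@_______@
@@______@@
@_@_____@_@
@@@@____@@@@
@___@___@___@
@@__@@__@@__@@
@_@_@_@_@_@_@_@
@@@@@@@@@@@@@@@@
@_______________@
@@______________@@
@_@_____________@_@
@@@@____________@@@@

Derivation:
r0=0: @
r1=1: @@
r2=10: @_@
r3=11: @@@@
r4=100: @___@
r5=101: @@__@@
r6=110: @_@_@_@
r7=111: @@@@@@@@
r8=1000: @_______@
r9=1001: @@______@@
r10=1010: @_@_____@_@
r11=1011: @@@@____@@@@
r12=1100: @___@___@___@
r13=1101: @@__@@__@@__@@
r14=1110: @_@_@_@_@_@_@_@
r15=1111: @@@@@@@@@@@@@@@@
r16=10000: @_______________@
r17=10001: @@______________@@
r18=10010: @_@_____________@_@
r19=10011: @@@@____________@@@@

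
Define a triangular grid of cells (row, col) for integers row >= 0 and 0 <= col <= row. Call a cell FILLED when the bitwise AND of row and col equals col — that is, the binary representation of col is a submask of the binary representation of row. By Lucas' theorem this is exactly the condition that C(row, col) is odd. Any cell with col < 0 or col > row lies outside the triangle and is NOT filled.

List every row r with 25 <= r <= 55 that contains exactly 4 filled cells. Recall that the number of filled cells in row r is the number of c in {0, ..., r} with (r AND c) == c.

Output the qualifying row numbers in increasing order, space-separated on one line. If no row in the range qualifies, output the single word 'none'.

Answer: 33 34 36 40 48

Derivation:
Row r has 2^popcount(r) filled cells, so we need popcount(r) = log2(4) = 2.
Scan r = 25..55 and keep those with exactly 2 one-bits:
r=25=11001 popcount=3 -> skip
r=26=11010 popcount=3 -> skip
r=27=11011 popcount=4 -> skip
r=28=11100 popcount=3 -> skip
r=29=11101 popcount=4 -> skip
r=30=11110 popcount=4 -> skip
r=31=11111 popcount=5 -> skip
r=32=100000 popcount=1 -> skip
r=33=100001 popcount=2 -> KEEP
r=34=100010 popcount=2 -> KEEP
r=35=100011 popcount=3 -> skip
r=36=100100 popcount=2 -> KEEP
r=37=100101 popcount=3 -> skip
r=38=100110 popcount=3 -> skip
r=39=100111 popcount=4 -> skip
r=40=101000 popcount=2 -> KEEP
r=41=101001 popcount=3 -> skip
r=42=101010 popcount=3 -> skip
r=43=101011 popcount=4 -> skip
r=44=101100 popcount=3 -> skip
r=45=101101 popcount=4 -> skip
r=46=101110 popcount=4 -> skip
r=47=101111 popcount=5 -> skip
r=48=110000 popcount=2 -> KEEP
r=49=110001 popcount=3 -> skip
r=50=110010 popcount=3 -> skip
r=51=110011 popcount=4 -> skip
r=52=110100 popcount=3 -> skip
r=53=110101 popcount=4 -> skip
r=54=110110 popcount=4 -> skip
r=55=110111 popcount=5 -> skip
Kept rows: 33 34 36 40 48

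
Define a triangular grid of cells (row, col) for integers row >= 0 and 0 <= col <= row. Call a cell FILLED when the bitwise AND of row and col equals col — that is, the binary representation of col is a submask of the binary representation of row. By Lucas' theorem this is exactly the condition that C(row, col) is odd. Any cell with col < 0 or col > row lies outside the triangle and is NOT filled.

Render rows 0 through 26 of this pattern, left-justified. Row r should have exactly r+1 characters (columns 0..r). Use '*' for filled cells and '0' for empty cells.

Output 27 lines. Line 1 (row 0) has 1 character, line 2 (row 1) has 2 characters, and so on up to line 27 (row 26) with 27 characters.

Answer: *
**
*0*
****
*000*
**00**
*0*0*0*
********
*0000000*
**000000**
*0*00000*0*
****0000****
*000*000*000*
**00**00**00**
*0*0*0*0*0*0*0*
****************
*000000000000000*
**00000000000000**
*0*0000000000000*0*
****000000000000****
*000*00000000000*000*
**00**0000000000**00**
*0*0*0*000000000*0*0*0*
********00000000********
*0000000*0000000*0000000*
**000000**000000**000000**
*0*00000*0*00000*0*00000*0*

Derivation:
r0=0: *
r1=1: **
r2=10: *0*
r3=11: ****
r4=100: *000*
r5=101: **00**
r6=110: *0*0*0*
r7=111: ********
r8=1000: *0000000*
r9=1001: **000000**
r10=1010: *0*00000*0*
r11=1011: ****0000****
r12=1100: *000*000*000*
r13=1101: **00**00**00**
r14=1110: *0*0*0*0*0*0*0*
r15=1111: ****************
r16=10000: *000000000000000*
r17=10001: **00000000000000**
r18=10010: *0*0000000000000*0*
r19=10011: ****000000000000****
r20=10100: *000*00000000000*000*
r21=10101: **00**0000000000**00**
r22=10110: *0*0*0*000000000*0*0*0*
r23=10111: ********00000000********
r24=11000: *0000000*0000000*0000000*
r25=11001: **000000**000000**000000**
r26=11010: *0*00000*0*00000*0*00000*0*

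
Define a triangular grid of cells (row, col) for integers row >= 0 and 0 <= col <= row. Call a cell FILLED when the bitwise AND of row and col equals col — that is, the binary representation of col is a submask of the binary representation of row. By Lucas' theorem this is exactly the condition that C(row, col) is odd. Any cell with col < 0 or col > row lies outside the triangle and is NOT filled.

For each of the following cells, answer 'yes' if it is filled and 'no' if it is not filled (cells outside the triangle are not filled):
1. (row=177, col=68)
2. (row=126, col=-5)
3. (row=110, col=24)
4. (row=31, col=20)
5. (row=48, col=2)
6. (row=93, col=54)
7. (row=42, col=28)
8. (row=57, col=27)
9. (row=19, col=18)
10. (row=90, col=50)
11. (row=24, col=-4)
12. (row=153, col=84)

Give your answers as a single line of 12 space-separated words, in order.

Answer: no no no yes no no no no yes no no no

Derivation:
(177,68): row=0b10110001, col=0b1000100, row AND col = 0b0 = 0; 0 != 68 -> empty
(126,-5): col outside [0, 126] -> not filled
(110,24): row=0b1101110, col=0b11000, row AND col = 0b1000 = 8; 8 != 24 -> empty
(31,20): row=0b11111, col=0b10100, row AND col = 0b10100 = 20; 20 == 20 -> filled
(48,2): row=0b110000, col=0b10, row AND col = 0b0 = 0; 0 != 2 -> empty
(93,54): row=0b1011101, col=0b110110, row AND col = 0b10100 = 20; 20 != 54 -> empty
(42,28): row=0b101010, col=0b11100, row AND col = 0b1000 = 8; 8 != 28 -> empty
(57,27): row=0b111001, col=0b11011, row AND col = 0b11001 = 25; 25 != 27 -> empty
(19,18): row=0b10011, col=0b10010, row AND col = 0b10010 = 18; 18 == 18 -> filled
(90,50): row=0b1011010, col=0b110010, row AND col = 0b10010 = 18; 18 != 50 -> empty
(24,-4): col outside [0, 24] -> not filled
(153,84): row=0b10011001, col=0b1010100, row AND col = 0b10000 = 16; 16 != 84 -> empty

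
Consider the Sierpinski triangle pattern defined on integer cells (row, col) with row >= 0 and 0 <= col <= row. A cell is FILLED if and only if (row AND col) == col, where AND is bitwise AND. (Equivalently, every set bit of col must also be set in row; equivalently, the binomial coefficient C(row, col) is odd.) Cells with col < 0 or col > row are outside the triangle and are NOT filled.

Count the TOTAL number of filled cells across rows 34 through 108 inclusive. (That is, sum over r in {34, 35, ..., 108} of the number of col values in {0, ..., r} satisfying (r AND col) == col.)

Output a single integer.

Answer: 1162

Derivation:
r34=100010 pc2: +4 =4
r35=100011 pc3: +8 =12
r36=100100 pc2: +4 =16
r37=100101 pc3: +8 =24
r38=100110 pc3: +8 =32
r39=100111 pc4: +16 =48
r40=101000 pc2: +4 =52
r41=101001 pc3: +8 =60
r42=101010 pc3: +8 =68
r43=101011 pc4: +16 =84
r44=101100 pc3: +8 =92
r45=101101 pc4: +16 =108
r46=101110 pc4: +16 =124
r47=101111 pc5: +32 =156
r48=110000 pc2: +4 =160
r49=110001 pc3: +8 =168
r50=110010 pc3: +8 =176
r51=110011 pc4: +16 =192
r52=110100 pc3: +8 =200
r53=110101 pc4: +16 =216
r54=110110 pc4: +16 =232
r55=110111 pc5: +32 =264
r56=111000 pc3: +8 =272
r57=111001 pc4: +16 =288
r58=111010 pc4: +16 =304
r59=111011 pc5: +32 =336
r60=111100 pc4: +16 =352
r61=111101 pc5: +32 =384
r62=111110 pc5: +32 =416
r63=111111 pc6: +64 =480
r64=1000000 pc1: +2 =482
r65=1000001 pc2: +4 =486
r66=1000010 pc2: +4 =490
r67=1000011 pc3: +8 =498
r68=1000100 pc2: +4 =502
r69=1000101 pc3: +8 =510
r70=1000110 pc3: +8 =518
r71=1000111 pc4: +16 =534
r72=1001000 pc2: +4 =538
r73=1001001 pc3: +8 =546
r74=1001010 pc3: +8 =554
r75=1001011 pc4: +16 =570
r76=1001100 pc3: +8 =578
r77=1001101 pc4: +16 =594
r78=1001110 pc4: +16 =610
r79=1001111 pc5: +32 =642
r80=1010000 pc2: +4 =646
r81=1010001 pc3: +8 =654
r82=1010010 pc3: +8 =662
r83=1010011 pc4: +16 =678
r84=1010100 pc3: +8 =686
r85=1010101 pc4: +16 =702
r86=1010110 pc4: +16 =718
r87=1010111 pc5: +32 =750
r88=1011000 pc3: +8 =758
r89=1011001 pc4: +16 =774
r90=1011010 pc4: +16 =790
r91=1011011 pc5: +32 =822
r92=1011100 pc4: +16 =838
r93=1011101 pc5: +32 =870
r94=1011110 pc5: +32 =902
r95=1011111 pc6: +64 =966
r96=1100000 pc2: +4 =970
r97=1100001 pc3: +8 =978
r98=1100010 pc3: +8 =986
r99=1100011 pc4: +16 =1002
r100=1100100 pc3: +8 =1010
r101=1100101 pc4: +16 =1026
r102=1100110 pc4: +16 =1042
r103=1100111 pc5: +32 =1074
r104=1101000 pc3: +8 =1082
r105=1101001 pc4: +16 =1098
r106=1101010 pc4: +16 =1114
r107=1101011 pc5: +32 =1146
r108=1101100 pc4: +16 =1162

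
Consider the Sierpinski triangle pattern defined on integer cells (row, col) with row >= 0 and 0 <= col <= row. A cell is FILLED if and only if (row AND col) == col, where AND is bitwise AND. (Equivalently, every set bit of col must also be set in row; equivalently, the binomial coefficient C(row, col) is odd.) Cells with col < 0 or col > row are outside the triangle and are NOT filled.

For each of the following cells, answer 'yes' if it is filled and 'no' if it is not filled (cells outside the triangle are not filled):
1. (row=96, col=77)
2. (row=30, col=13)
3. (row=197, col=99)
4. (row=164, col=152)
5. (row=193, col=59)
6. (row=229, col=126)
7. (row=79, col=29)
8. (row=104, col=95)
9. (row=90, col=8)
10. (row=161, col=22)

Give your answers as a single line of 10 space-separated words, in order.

(96,77): row=0b1100000, col=0b1001101, row AND col = 0b1000000 = 64; 64 != 77 -> empty
(30,13): row=0b11110, col=0b1101, row AND col = 0b1100 = 12; 12 != 13 -> empty
(197,99): row=0b11000101, col=0b1100011, row AND col = 0b1000001 = 65; 65 != 99 -> empty
(164,152): row=0b10100100, col=0b10011000, row AND col = 0b10000000 = 128; 128 != 152 -> empty
(193,59): row=0b11000001, col=0b111011, row AND col = 0b1 = 1; 1 != 59 -> empty
(229,126): row=0b11100101, col=0b1111110, row AND col = 0b1100100 = 100; 100 != 126 -> empty
(79,29): row=0b1001111, col=0b11101, row AND col = 0b1101 = 13; 13 != 29 -> empty
(104,95): row=0b1101000, col=0b1011111, row AND col = 0b1001000 = 72; 72 != 95 -> empty
(90,8): row=0b1011010, col=0b1000, row AND col = 0b1000 = 8; 8 == 8 -> filled
(161,22): row=0b10100001, col=0b10110, row AND col = 0b0 = 0; 0 != 22 -> empty

Answer: no no no no no no no no yes no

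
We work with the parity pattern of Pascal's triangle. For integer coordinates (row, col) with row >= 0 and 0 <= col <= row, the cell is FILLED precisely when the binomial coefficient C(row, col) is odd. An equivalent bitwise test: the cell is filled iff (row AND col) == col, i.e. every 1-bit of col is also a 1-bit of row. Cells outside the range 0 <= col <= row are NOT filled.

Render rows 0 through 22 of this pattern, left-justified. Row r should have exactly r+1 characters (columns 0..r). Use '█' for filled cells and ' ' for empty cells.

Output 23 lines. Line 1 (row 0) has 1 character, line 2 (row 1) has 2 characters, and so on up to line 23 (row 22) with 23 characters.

Answer: █
██
█ █
████
█   █
██  ██
█ █ █ █
████████
█       █
██      ██
█ █     █ █
████    ████
█   █   █   █
██  ██  ██  ██
█ █ █ █ █ █ █ █
████████████████
█               █
██              ██
█ █             █ █
████            ████
█   █           █   █
██  ██          ██  ██
█ █ █ █         █ █ █ █

Derivation:
r0=0: █
r1=1: ██
r2=10: █ █
r3=11: ████
r4=100: █   █
r5=101: ██  ██
r6=110: █ █ █ █
r7=111: ████████
r8=1000: █       █
r9=1001: ██      ██
r10=1010: █ █     █ █
r11=1011: ████    ████
r12=1100: █   █   █   █
r13=1101: ██  ██  ██  ██
r14=1110: █ █ █ █ █ █ █ █
r15=1111: ████████████████
r16=10000: █               █
r17=10001: ██              ██
r18=10010: █ █             █ █
r19=10011: ████            ████
r20=10100: █   █           █   █
r21=10101: ██  ██          ██  ██
r22=10110: █ █ █ █         █ █ █ █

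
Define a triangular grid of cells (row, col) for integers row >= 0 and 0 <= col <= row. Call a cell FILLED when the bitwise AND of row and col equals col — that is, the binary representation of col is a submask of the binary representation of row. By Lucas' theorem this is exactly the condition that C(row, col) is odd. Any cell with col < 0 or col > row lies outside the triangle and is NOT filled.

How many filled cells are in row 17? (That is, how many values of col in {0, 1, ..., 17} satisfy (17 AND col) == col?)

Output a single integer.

17 in binary = 10001
popcount(17) = number of 1-bits in 10001 = 2
A col c satisfies (17 AND c) == c iff every set bit of c is also set in 17; each of the 2 set bits of 17 can independently be on or off in c.
count = 2^2 = 4

Answer: 4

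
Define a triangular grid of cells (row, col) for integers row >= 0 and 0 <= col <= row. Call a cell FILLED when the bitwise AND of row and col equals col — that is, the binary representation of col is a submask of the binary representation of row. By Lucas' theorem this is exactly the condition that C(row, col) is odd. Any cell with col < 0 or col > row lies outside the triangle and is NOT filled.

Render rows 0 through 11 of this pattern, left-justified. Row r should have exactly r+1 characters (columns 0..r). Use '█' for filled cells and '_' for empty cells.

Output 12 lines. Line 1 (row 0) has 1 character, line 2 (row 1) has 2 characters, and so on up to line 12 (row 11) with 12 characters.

Answer: █
██
█_█
████
█___█
██__██
█_█_█_█
████████
█_______█
██______██
█_█_____█_█
████____████

Derivation:
r0=0: █
r1=1: ██
r2=10: █_█
r3=11: ████
r4=100: █___█
r5=101: ██__██
r6=110: █_█_█_█
r7=111: ████████
r8=1000: █_______█
r9=1001: ██______██
r10=1010: █_█_____█_█
r11=1011: ████____████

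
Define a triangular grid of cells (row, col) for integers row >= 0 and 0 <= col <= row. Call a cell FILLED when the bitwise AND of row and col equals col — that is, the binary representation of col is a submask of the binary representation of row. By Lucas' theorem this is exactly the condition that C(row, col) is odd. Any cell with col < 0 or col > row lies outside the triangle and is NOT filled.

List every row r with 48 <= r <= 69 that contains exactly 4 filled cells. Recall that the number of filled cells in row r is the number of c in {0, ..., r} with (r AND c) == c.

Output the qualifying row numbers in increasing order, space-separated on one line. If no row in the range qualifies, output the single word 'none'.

Row r has 2^popcount(r) filled cells, so we need popcount(r) = log2(4) = 2.
Scan r = 48..69 and keep those with exactly 2 one-bits:
r=48=110000 popcount=2 -> KEEP
r=49=110001 popcount=3 -> skip
r=50=110010 popcount=3 -> skip
r=51=110011 popcount=4 -> skip
r=52=110100 popcount=3 -> skip
r=53=110101 popcount=4 -> skip
r=54=110110 popcount=4 -> skip
r=55=110111 popcount=5 -> skip
r=56=111000 popcount=3 -> skip
r=57=111001 popcount=4 -> skip
r=58=111010 popcount=4 -> skip
r=59=111011 popcount=5 -> skip
r=60=111100 popcount=4 -> skip
r=61=111101 popcount=5 -> skip
r=62=111110 popcount=5 -> skip
r=63=111111 popcount=6 -> skip
r=64=1000000 popcount=1 -> skip
r=65=1000001 popcount=2 -> KEEP
r=66=1000010 popcount=2 -> KEEP
r=67=1000011 popcount=3 -> skip
r=68=1000100 popcount=2 -> KEEP
r=69=1000101 popcount=3 -> skip
Kept rows: 48 65 66 68

Answer: 48 65 66 68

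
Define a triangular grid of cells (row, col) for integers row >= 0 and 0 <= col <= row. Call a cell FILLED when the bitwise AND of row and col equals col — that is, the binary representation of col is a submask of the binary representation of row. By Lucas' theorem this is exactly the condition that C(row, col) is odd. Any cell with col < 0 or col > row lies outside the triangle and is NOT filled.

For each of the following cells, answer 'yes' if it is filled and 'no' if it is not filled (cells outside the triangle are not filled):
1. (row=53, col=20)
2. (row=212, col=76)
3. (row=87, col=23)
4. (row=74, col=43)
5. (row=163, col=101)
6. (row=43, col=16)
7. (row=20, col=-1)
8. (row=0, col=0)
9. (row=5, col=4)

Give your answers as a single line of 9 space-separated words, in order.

(53,20): row=0b110101, col=0b10100, row AND col = 0b10100 = 20; 20 == 20 -> filled
(212,76): row=0b11010100, col=0b1001100, row AND col = 0b1000100 = 68; 68 != 76 -> empty
(87,23): row=0b1010111, col=0b10111, row AND col = 0b10111 = 23; 23 == 23 -> filled
(74,43): row=0b1001010, col=0b101011, row AND col = 0b1010 = 10; 10 != 43 -> empty
(163,101): row=0b10100011, col=0b1100101, row AND col = 0b100001 = 33; 33 != 101 -> empty
(43,16): row=0b101011, col=0b10000, row AND col = 0b0 = 0; 0 != 16 -> empty
(20,-1): col outside [0, 20] -> not filled
(0,0): row=0b0, col=0b0, row AND col = 0b0 = 0; 0 == 0 -> filled
(5,4): row=0b101, col=0b100, row AND col = 0b100 = 4; 4 == 4 -> filled

Answer: yes no yes no no no no yes yes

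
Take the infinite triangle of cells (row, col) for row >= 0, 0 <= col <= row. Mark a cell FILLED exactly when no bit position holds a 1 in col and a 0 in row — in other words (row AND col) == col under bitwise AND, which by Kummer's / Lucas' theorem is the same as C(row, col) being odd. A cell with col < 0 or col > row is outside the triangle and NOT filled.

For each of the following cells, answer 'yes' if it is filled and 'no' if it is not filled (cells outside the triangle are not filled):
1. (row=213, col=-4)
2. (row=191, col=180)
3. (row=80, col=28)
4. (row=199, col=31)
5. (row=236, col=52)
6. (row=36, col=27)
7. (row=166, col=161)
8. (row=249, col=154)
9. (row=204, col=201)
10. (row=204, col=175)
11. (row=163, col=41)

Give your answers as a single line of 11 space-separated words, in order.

Answer: no yes no no no no no no no no no

Derivation:
(213,-4): col outside [0, 213] -> not filled
(191,180): row=0b10111111, col=0b10110100, row AND col = 0b10110100 = 180; 180 == 180 -> filled
(80,28): row=0b1010000, col=0b11100, row AND col = 0b10000 = 16; 16 != 28 -> empty
(199,31): row=0b11000111, col=0b11111, row AND col = 0b111 = 7; 7 != 31 -> empty
(236,52): row=0b11101100, col=0b110100, row AND col = 0b100100 = 36; 36 != 52 -> empty
(36,27): row=0b100100, col=0b11011, row AND col = 0b0 = 0; 0 != 27 -> empty
(166,161): row=0b10100110, col=0b10100001, row AND col = 0b10100000 = 160; 160 != 161 -> empty
(249,154): row=0b11111001, col=0b10011010, row AND col = 0b10011000 = 152; 152 != 154 -> empty
(204,201): row=0b11001100, col=0b11001001, row AND col = 0b11001000 = 200; 200 != 201 -> empty
(204,175): row=0b11001100, col=0b10101111, row AND col = 0b10001100 = 140; 140 != 175 -> empty
(163,41): row=0b10100011, col=0b101001, row AND col = 0b100001 = 33; 33 != 41 -> empty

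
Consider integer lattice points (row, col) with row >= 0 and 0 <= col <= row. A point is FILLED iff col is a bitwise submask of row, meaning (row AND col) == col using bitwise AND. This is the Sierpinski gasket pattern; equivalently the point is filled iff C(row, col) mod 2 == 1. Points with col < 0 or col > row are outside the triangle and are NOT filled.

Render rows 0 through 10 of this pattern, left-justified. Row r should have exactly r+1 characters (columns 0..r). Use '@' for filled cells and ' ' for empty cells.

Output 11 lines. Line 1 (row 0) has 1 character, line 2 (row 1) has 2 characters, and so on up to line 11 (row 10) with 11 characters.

r0=0: @
r1=1: @@
r2=10: @ @
r3=11: @@@@
r4=100: @   @
r5=101: @@  @@
r6=110: @ @ @ @
r7=111: @@@@@@@@
r8=1000: @       @
r9=1001: @@      @@
r10=1010: @ @     @ @

Answer: @
@@
@ @
@@@@
@   @
@@  @@
@ @ @ @
@@@@@@@@
@       @
@@      @@
@ @     @ @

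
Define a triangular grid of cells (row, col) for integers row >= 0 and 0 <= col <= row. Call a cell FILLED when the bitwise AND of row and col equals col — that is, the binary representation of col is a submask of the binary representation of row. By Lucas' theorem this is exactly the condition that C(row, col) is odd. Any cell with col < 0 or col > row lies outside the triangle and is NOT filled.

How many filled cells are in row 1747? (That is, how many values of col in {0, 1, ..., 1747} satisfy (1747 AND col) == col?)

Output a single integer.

Answer: 128

Derivation:
1747 in binary = 11011010011
popcount(1747) = number of 1-bits in 11011010011 = 7
A col c satisfies (1747 AND c) == c iff every set bit of c is also set in 1747; each of the 7 set bits of 1747 can independently be on or off in c.
count = 2^7 = 128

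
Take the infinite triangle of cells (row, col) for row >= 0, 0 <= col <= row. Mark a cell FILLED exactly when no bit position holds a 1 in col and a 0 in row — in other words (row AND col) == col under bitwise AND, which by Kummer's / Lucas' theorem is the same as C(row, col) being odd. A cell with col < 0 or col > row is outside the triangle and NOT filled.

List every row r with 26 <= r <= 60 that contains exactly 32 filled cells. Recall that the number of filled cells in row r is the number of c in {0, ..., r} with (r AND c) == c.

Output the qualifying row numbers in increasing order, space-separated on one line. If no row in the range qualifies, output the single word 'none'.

Answer: 31 47 55 59

Derivation:
Row r has 2^popcount(r) filled cells, so we need popcount(r) = log2(32) = 5.
Scan r = 26..60 and keep those with exactly 5 one-bits:
r=26=11010 popcount=3 -> skip
r=27=11011 popcount=4 -> skip
r=28=11100 popcount=3 -> skip
r=29=11101 popcount=4 -> skip
r=30=11110 popcount=4 -> skip
r=31=11111 popcount=5 -> KEEP
r=32=100000 popcount=1 -> skip
r=33=100001 popcount=2 -> skip
r=34=100010 popcount=2 -> skip
r=35=100011 popcount=3 -> skip
r=36=100100 popcount=2 -> skip
r=37=100101 popcount=3 -> skip
r=38=100110 popcount=3 -> skip
r=39=100111 popcount=4 -> skip
r=40=101000 popcount=2 -> skip
r=41=101001 popcount=3 -> skip
r=42=101010 popcount=3 -> skip
r=43=101011 popcount=4 -> skip
r=44=101100 popcount=3 -> skip
r=45=101101 popcount=4 -> skip
r=46=101110 popcount=4 -> skip
r=47=101111 popcount=5 -> KEEP
r=48=110000 popcount=2 -> skip
r=49=110001 popcount=3 -> skip
r=50=110010 popcount=3 -> skip
r=51=110011 popcount=4 -> skip
r=52=110100 popcount=3 -> skip
r=53=110101 popcount=4 -> skip
r=54=110110 popcount=4 -> skip
r=55=110111 popcount=5 -> KEEP
r=56=111000 popcount=3 -> skip
r=57=111001 popcount=4 -> skip
r=58=111010 popcount=4 -> skip
r=59=111011 popcount=5 -> KEEP
r=60=111100 popcount=4 -> skip
Kept rows: 31 47 55 59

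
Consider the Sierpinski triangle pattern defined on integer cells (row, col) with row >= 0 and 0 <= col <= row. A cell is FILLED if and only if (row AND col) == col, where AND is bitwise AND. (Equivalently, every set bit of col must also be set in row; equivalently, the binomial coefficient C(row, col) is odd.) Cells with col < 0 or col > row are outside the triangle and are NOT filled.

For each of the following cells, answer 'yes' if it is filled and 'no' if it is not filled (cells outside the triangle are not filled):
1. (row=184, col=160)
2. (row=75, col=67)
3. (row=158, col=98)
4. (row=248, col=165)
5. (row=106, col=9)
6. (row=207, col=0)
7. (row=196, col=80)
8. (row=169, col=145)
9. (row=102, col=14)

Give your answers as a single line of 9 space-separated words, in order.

(184,160): row=0b10111000, col=0b10100000, row AND col = 0b10100000 = 160; 160 == 160 -> filled
(75,67): row=0b1001011, col=0b1000011, row AND col = 0b1000011 = 67; 67 == 67 -> filled
(158,98): row=0b10011110, col=0b1100010, row AND col = 0b10 = 2; 2 != 98 -> empty
(248,165): row=0b11111000, col=0b10100101, row AND col = 0b10100000 = 160; 160 != 165 -> empty
(106,9): row=0b1101010, col=0b1001, row AND col = 0b1000 = 8; 8 != 9 -> empty
(207,0): row=0b11001111, col=0b0, row AND col = 0b0 = 0; 0 == 0 -> filled
(196,80): row=0b11000100, col=0b1010000, row AND col = 0b1000000 = 64; 64 != 80 -> empty
(169,145): row=0b10101001, col=0b10010001, row AND col = 0b10000001 = 129; 129 != 145 -> empty
(102,14): row=0b1100110, col=0b1110, row AND col = 0b110 = 6; 6 != 14 -> empty

Answer: yes yes no no no yes no no no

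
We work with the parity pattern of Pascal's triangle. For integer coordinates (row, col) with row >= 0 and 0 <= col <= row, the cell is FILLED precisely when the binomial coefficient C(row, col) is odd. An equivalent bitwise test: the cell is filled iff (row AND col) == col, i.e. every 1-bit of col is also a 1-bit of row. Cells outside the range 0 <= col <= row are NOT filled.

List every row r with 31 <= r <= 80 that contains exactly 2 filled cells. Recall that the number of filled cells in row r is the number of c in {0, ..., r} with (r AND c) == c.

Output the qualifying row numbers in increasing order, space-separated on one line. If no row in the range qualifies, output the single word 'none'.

Answer: 32 64

Derivation:
Row r has 2^popcount(r) filled cells, so we need popcount(r) = log2(2) = 1.
Scan r = 31..80 and keep those with exactly 1 one-bits:
r=31=11111 popcount=5 -> skip
r=32=100000 popcount=1 -> KEEP
r=33=100001 popcount=2 -> skip
r=34=100010 popcount=2 -> skip
r=35=100011 popcount=3 -> skip
r=36=100100 popcount=2 -> skip
r=37=100101 popcount=3 -> skip
r=38=100110 popcount=3 -> skip
r=39=100111 popcount=4 -> skip
r=40=101000 popcount=2 -> skip
r=41=101001 popcount=3 -> skip
r=42=101010 popcount=3 -> skip
r=43=101011 popcount=4 -> skip
r=44=101100 popcount=3 -> skip
r=45=101101 popcount=4 -> skip
r=46=101110 popcount=4 -> skip
r=47=101111 popcount=5 -> skip
r=48=110000 popcount=2 -> skip
r=49=110001 popcount=3 -> skip
r=50=110010 popcount=3 -> skip
r=51=110011 popcount=4 -> skip
r=52=110100 popcount=3 -> skip
r=53=110101 popcount=4 -> skip
r=54=110110 popcount=4 -> skip
r=55=110111 popcount=5 -> skip
r=56=111000 popcount=3 -> skip
r=57=111001 popcount=4 -> skip
r=58=111010 popcount=4 -> skip
r=59=111011 popcount=5 -> skip
r=60=111100 popcount=4 -> skip
r=61=111101 popcount=5 -> skip
r=62=111110 popcount=5 -> skip
r=63=111111 popcount=6 -> skip
r=64=1000000 popcount=1 -> KEEP
r=65=1000001 popcount=2 -> skip
r=66=1000010 popcount=2 -> skip
r=67=1000011 popcount=3 -> skip
r=68=1000100 popcount=2 -> skip
r=69=1000101 popcount=3 -> skip
r=70=1000110 popcount=3 -> skip
r=71=1000111 popcount=4 -> skip
r=72=1001000 popcount=2 -> skip
r=73=1001001 popcount=3 -> skip
r=74=1001010 popcount=3 -> skip
r=75=1001011 popcount=4 -> skip
r=76=1001100 popcount=3 -> skip
r=77=1001101 popcount=4 -> skip
r=78=1001110 popcount=4 -> skip
r=79=1001111 popcount=5 -> skip
r=80=1010000 popcount=2 -> skip
Kept rows: 32 64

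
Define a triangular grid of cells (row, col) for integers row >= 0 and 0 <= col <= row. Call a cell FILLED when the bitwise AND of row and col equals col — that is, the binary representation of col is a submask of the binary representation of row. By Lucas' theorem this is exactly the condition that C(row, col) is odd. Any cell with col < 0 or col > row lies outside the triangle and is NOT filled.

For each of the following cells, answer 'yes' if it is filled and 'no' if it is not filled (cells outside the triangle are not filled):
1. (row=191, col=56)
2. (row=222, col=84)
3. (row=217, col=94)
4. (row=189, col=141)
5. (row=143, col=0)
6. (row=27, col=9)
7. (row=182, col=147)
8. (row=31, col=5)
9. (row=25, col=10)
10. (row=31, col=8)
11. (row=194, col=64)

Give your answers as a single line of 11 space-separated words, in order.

Answer: yes yes no yes yes yes no yes no yes yes

Derivation:
(191,56): row=0b10111111, col=0b111000, row AND col = 0b111000 = 56; 56 == 56 -> filled
(222,84): row=0b11011110, col=0b1010100, row AND col = 0b1010100 = 84; 84 == 84 -> filled
(217,94): row=0b11011001, col=0b1011110, row AND col = 0b1011000 = 88; 88 != 94 -> empty
(189,141): row=0b10111101, col=0b10001101, row AND col = 0b10001101 = 141; 141 == 141 -> filled
(143,0): row=0b10001111, col=0b0, row AND col = 0b0 = 0; 0 == 0 -> filled
(27,9): row=0b11011, col=0b1001, row AND col = 0b1001 = 9; 9 == 9 -> filled
(182,147): row=0b10110110, col=0b10010011, row AND col = 0b10010010 = 146; 146 != 147 -> empty
(31,5): row=0b11111, col=0b101, row AND col = 0b101 = 5; 5 == 5 -> filled
(25,10): row=0b11001, col=0b1010, row AND col = 0b1000 = 8; 8 != 10 -> empty
(31,8): row=0b11111, col=0b1000, row AND col = 0b1000 = 8; 8 == 8 -> filled
(194,64): row=0b11000010, col=0b1000000, row AND col = 0b1000000 = 64; 64 == 64 -> filled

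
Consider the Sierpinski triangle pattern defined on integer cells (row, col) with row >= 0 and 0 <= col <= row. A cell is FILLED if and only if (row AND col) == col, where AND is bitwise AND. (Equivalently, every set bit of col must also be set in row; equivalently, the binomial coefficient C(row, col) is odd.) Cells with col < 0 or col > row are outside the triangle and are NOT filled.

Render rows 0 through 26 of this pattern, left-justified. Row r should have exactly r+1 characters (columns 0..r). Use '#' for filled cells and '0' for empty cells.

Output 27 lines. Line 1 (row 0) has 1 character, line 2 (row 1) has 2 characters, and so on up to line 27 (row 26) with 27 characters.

Answer: #
##
#0#
####
#000#
##00##
#0#0#0#
########
#0000000#
##000000##
#0#00000#0#
####0000####
#000#000#000#
##00##00##00##
#0#0#0#0#0#0#0#
################
#000000000000000#
##00000000000000##
#0#0000000000000#0#
####000000000000####
#000#00000000000#000#
##00##0000000000##00##
#0#0#0#000000000#0#0#0#
########00000000########
#0000000#0000000#0000000#
##000000##000000##000000##
#0#00000#0#00000#0#00000#0#

Derivation:
r0=0: #
r1=1: ##
r2=10: #0#
r3=11: ####
r4=100: #000#
r5=101: ##00##
r6=110: #0#0#0#
r7=111: ########
r8=1000: #0000000#
r9=1001: ##000000##
r10=1010: #0#00000#0#
r11=1011: ####0000####
r12=1100: #000#000#000#
r13=1101: ##00##00##00##
r14=1110: #0#0#0#0#0#0#0#
r15=1111: ################
r16=10000: #000000000000000#
r17=10001: ##00000000000000##
r18=10010: #0#0000000000000#0#
r19=10011: ####000000000000####
r20=10100: #000#00000000000#000#
r21=10101: ##00##0000000000##00##
r22=10110: #0#0#0#000000000#0#0#0#
r23=10111: ########00000000########
r24=11000: #0000000#0000000#0000000#
r25=11001: ##000000##000000##000000##
r26=11010: #0#00000#0#00000#0#00000#0#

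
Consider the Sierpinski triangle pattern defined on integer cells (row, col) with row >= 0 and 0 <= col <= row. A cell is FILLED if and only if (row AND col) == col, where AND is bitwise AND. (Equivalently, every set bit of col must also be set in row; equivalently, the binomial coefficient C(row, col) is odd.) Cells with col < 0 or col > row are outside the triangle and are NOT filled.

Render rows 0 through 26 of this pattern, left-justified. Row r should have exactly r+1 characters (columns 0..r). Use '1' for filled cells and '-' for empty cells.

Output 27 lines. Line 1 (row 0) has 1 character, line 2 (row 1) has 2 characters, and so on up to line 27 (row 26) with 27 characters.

r0=0: 1
r1=1: 11
r2=10: 1-1
r3=11: 1111
r4=100: 1---1
r5=101: 11--11
r6=110: 1-1-1-1
r7=111: 11111111
r8=1000: 1-------1
r9=1001: 11------11
r10=1010: 1-1-----1-1
r11=1011: 1111----1111
r12=1100: 1---1---1---1
r13=1101: 11--11--11--11
r14=1110: 1-1-1-1-1-1-1-1
r15=1111: 1111111111111111
r16=10000: 1---------------1
r17=10001: 11--------------11
r18=10010: 1-1-------------1-1
r19=10011: 1111------------1111
r20=10100: 1---1-----------1---1
r21=10101: 11--11----------11--11
r22=10110: 1-1-1-1---------1-1-1-1
r23=10111: 11111111--------11111111
r24=11000: 1-------1-------1-------1
r25=11001: 11------11------11------11
r26=11010: 1-1-----1-1-----1-1-----1-1

Answer: 1
11
1-1
1111
1---1
11--11
1-1-1-1
11111111
1-------1
11------11
1-1-----1-1
1111----1111
1---1---1---1
11--11--11--11
1-1-1-1-1-1-1-1
1111111111111111
1---------------1
11--------------11
1-1-------------1-1
1111------------1111
1---1-----------1---1
11--11----------11--11
1-1-1-1---------1-1-1-1
11111111--------11111111
1-------1-------1-------1
11------11------11------11
1-1-----1-1-----1-1-----1-1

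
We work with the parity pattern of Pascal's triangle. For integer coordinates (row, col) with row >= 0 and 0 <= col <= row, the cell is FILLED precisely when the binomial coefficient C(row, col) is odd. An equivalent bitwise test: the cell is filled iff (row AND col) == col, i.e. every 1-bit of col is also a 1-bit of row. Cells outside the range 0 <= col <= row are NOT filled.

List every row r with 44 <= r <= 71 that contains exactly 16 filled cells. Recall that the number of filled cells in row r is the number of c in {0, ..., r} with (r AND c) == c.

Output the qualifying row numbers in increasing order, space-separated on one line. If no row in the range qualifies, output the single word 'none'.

Answer: 45 46 51 53 54 57 58 60 71

Derivation:
Row r has 2^popcount(r) filled cells, so we need popcount(r) = log2(16) = 4.
Scan r = 44..71 and keep those with exactly 4 one-bits:
r=44=101100 popcount=3 -> skip
r=45=101101 popcount=4 -> KEEP
r=46=101110 popcount=4 -> KEEP
r=47=101111 popcount=5 -> skip
r=48=110000 popcount=2 -> skip
r=49=110001 popcount=3 -> skip
r=50=110010 popcount=3 -> skip
r=51=110011 popcount=4 -> KEEP
r=52=110100 popcount=3 -> skip
r=53=110101 popcount=4 -> KEEP
r=54=110110 popcount=4 -> KEEP
r=55=110111 popcount=5 -> skip
r=56=111000 popcount=3 -> skip
r=57=111001 popcount=4 -> KEEP
r=58=111010 popcount=4 -> KEEP
r=59=111011 popcount=5 -> skip
r=60=111100 popcount=4 -> KEEP
r=61=111101 popcount=5 -> skip
r=62=111110 popcount=5 -> skip
r=63=111111 popcount=6 -> skip
r=64=1000000 popcount=1 -> skip
r=65=1000001 popcount=2 -> skip
r=66=1000010 popcount=2 -> skip
r=67=1000011 popcount=3 -> skip
r=68=1000100 popcount=2 -> skip
r=69=1000101 popcount=3 -> skip
r=70=1000110 popcount=3 -> skip
r=71=1000111 popcount=4 -> KEEP
Kept rows: 45 46 51 53 54 57 58 60 71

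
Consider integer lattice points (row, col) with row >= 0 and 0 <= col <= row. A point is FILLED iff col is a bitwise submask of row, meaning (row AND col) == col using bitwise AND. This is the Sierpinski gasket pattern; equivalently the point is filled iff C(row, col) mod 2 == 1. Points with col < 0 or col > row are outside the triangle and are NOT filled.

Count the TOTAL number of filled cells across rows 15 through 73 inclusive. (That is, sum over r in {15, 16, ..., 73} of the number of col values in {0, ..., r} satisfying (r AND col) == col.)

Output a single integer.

Answer: 730

Derivation:
r15=1111 pc4: +16 =16
r16=10000 pc1: +2 =18
r17=10001 pc2: +4 =22
r18=10010 pc2: +4 =26
r19=10011 pc3: +8 =34
r20=10100 pc2: +4 =38
r21=10101 pc3: +8 =46
r22=10110 pc3: +8 =54
r23=10111 pc4: +16 =70
r24=11000 pc2: +4 =74
r25=11001 pc3: +8 =82
r26=11010 pc3: +8 =90
r27=11011 pc4: +16 =106
r28=11100 pc3: +8 =114
r29=11101 pc4: +16 =130
r30=11110 pc4: +16 =146
r31=11111 pc5: +32 =178
r32=100000 pc1: +2 =180
r33=100001 pc2: +4 =184
r34=100010 pc2: +4 =188
r35=100011 pc3: +8 =196
r36=100100 pc2: +4 =200
r37=100101 pc3: +8 =208
r38=100110 pc3: +8 =216
r39=100111 pc4: +16 =232
r40=101000 pc2: +4 =236
r41=101001 pc3: +8 =244
r42=101010 pc3: +8 =252
r43=101011 pc4: +16 =268
r44=101100 pc3: +8 =276
r45=101101 pc4: +16 =292
r46=101110 pc4: +16 =308
r47=101111 pc5: +32 =340
r48=110000 pc2: +4 =344
r49=110001 pc3: +8 =352
r50=110010 pc3: +8 =360
r51=110011 pc4: +16 =376
r52=110100 pc3: +8 =384
r53=110101 pc4: +16 =400
r54=110110 pc4: +16 =416
r55=110111 pc5: +32 =448
r56=111000 pc3: +8 =456
r57=111001 pc4: +16 =472
r58=111010 pc4: +16 =488
r59=111011 pc5: +32 =520
r60=111100 pc4: +16 =536
r61=111101 pc5: +32 =568
r62=111110 pc5: +32 =600
r63=111111 pc6: +64 =664
r64=1000000 pc1: +2 =666
r65=1000001 pc2: +4 =670
r66=1000010 pc2: +4 =674
r67=1000011 pc3: +8 =682
r68=1000100 pc2: +4 =686
r69=1000101 pc3: +8 =694
r70=1000110 pc3: +8 =702
r71=1000111 pc4: +16 =718
r72=1001000 pc2: +4 =722
r73=1001001 pc3: +8 =730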